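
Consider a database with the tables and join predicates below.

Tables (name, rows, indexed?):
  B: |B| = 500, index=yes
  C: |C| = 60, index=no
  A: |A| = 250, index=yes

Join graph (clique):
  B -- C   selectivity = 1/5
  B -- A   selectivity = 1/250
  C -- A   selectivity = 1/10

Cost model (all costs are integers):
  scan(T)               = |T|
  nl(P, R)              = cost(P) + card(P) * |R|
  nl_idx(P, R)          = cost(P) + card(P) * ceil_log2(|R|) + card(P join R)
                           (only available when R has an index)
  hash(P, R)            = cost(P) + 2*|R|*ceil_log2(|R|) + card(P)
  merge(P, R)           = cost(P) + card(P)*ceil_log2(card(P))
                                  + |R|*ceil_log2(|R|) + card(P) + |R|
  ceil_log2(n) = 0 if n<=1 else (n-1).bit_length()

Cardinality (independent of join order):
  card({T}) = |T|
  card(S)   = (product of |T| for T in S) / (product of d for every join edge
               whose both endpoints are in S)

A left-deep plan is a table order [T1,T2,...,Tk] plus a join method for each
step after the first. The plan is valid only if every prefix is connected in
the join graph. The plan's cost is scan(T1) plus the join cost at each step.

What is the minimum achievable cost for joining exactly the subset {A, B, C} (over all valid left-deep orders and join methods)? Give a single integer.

Selinger DP over subsets of {A,B,C}:
  {B}: scan cost=500, card=500
  {C}: scan cost=60, card=60
  {A}: scan cost=250, card=250
  {BC}: card=6000; try (C,hash)→1720, (B,merge)→5480, (C,merge)→5920, (B,nl_idx)→6600, (B,hash)→9120, (B,nl)→30060 …(+1); best=1720 via (C,hash)
  {AB}: card=500; try (B,nl_idx)→3000, (A,hash)→5000, (A,nl_idx)→5000, (B,merge)→7500, (A,merge)→7750, (B,hash)→9500 …(+2); best=3000 via (B,nl_idx)
  {AC}: card=1500; try (C,hash)→1220, (A,nl_idx)→2040, (A,merge)→2730, (C,merge)→2920, (A,hash)→4120, (A,nl)→15060 …(+1); best=1220 via (C,hash)
  {ABC}: card=600; try (C,hash)→4220, (C,merge)→8420, (B,hash)→11720, (A,hash)→11720, (B,nl_idx)→15320, (B,merge)→24220 …(+5); best=4220 via (C,hash)

4220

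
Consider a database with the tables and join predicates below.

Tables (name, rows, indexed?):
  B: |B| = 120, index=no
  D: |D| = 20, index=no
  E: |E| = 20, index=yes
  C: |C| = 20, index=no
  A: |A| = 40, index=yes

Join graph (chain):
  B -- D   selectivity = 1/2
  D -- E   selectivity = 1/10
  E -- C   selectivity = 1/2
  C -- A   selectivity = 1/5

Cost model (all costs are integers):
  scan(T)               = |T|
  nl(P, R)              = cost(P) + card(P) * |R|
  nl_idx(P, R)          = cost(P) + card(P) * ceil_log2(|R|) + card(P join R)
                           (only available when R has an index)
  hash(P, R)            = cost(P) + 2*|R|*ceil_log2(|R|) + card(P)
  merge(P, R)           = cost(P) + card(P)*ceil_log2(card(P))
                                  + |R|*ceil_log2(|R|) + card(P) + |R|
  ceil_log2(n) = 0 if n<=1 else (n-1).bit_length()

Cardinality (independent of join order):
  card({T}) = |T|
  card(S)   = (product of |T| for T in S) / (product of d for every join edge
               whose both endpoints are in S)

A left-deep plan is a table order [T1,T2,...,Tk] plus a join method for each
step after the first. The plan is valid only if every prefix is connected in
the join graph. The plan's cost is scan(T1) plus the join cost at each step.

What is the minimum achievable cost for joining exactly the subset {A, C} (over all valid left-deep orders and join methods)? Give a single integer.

280

Selinger DP over subsets of {A,C}:
  {C}: scan cost=20, card=20
  {A}: scan cost=40, card=40
  {AC}: card=160; try (C,hash)→280, (A,nl_idx)→300, (A,merge)→420, (C,merge)→440, (A,hash)→520, (A,nl)→820 …(+1); best=280 via (C,hash)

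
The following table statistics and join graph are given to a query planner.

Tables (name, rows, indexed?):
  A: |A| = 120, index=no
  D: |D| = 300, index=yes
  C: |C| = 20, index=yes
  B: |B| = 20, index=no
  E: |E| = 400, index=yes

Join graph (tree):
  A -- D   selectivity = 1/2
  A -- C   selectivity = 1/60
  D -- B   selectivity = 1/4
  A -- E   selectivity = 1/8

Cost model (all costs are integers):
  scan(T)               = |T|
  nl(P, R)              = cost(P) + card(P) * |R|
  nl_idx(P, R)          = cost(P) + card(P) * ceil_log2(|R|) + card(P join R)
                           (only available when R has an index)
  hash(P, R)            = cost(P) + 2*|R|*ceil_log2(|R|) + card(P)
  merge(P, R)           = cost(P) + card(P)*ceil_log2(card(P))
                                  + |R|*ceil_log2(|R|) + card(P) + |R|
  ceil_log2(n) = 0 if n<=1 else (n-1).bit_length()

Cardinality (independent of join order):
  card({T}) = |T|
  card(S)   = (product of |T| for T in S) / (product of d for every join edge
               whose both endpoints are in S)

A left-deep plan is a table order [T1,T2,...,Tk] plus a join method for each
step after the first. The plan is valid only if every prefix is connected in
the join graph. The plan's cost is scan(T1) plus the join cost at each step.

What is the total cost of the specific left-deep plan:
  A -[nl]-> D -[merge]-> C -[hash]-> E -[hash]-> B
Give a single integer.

step 1: scan A: cost=120, card=120
step 2: join D via nl
    card(P join D) = 120*300/(2) = 18000
    cost = 120 + 120*300 = 36120
step 3: join C via merge
    card(P join C) = 18000*20/(60) = 6000
    cost = 36120 + 18000*15 + 20*5 + 18000 + 20 = 324240
step 4: join E via hash
    card(P join E) = 6000*400/(8) = 300000
    cost = 324240 + 2*400*9 + 6000 = 337440
step 5: join B via hash
    card(P join B) = 300000*20/(4) = 1500000
    cost = 337440 + 2*20*5 + 300000 = 637640

637640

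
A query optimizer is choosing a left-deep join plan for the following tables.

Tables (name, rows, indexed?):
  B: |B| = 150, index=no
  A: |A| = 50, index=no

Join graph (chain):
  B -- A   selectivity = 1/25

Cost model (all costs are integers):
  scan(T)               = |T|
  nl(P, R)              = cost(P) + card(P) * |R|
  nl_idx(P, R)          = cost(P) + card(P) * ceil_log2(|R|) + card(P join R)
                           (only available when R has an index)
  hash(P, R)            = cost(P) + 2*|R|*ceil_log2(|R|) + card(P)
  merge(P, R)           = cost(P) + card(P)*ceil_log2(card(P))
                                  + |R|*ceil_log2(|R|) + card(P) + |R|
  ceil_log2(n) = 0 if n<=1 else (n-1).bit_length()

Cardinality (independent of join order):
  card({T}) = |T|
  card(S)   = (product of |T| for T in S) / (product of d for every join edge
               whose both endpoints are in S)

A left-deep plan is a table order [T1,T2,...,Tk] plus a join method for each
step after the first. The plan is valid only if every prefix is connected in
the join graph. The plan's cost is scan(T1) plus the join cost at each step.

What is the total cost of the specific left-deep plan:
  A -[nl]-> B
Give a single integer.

7550

step 1: scan A: cost=50, card=50
step 2: join B via nl
    card(P join B) = 50*150/(25) = 300
    cost = 50 + 50*150 = 7550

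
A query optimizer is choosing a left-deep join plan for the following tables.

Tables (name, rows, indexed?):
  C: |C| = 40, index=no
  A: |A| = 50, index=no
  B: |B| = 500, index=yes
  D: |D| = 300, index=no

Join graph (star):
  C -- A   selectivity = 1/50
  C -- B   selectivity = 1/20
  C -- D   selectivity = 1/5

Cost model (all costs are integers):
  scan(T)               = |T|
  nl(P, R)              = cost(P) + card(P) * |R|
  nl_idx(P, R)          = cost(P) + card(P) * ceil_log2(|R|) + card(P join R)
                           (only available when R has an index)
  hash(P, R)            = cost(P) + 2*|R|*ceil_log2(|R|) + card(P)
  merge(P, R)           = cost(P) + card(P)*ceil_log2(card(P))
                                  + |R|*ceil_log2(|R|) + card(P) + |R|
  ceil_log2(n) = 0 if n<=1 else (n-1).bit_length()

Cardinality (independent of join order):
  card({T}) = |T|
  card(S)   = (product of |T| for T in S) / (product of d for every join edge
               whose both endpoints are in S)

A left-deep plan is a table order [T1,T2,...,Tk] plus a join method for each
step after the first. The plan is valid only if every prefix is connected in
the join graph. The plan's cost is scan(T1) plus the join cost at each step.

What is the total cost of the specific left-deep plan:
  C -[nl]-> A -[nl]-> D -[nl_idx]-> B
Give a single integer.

step 1: scan C: cost=40, card=40
step 2: join A via nl
    card(P join A) = 40*50/(50) = 40
    cost = 40 + 40*50 = 2040
step 3: join D via nl
    card(P join D) = 40*300/(5) = 2400
    cost = 2040 + 40*300 = 14040
step 4: join B via nl_idx
    card(P join B) = 2400*500/(20) = 60000
    cost = 14040 + 2400*9 + 60000 = 95640

95640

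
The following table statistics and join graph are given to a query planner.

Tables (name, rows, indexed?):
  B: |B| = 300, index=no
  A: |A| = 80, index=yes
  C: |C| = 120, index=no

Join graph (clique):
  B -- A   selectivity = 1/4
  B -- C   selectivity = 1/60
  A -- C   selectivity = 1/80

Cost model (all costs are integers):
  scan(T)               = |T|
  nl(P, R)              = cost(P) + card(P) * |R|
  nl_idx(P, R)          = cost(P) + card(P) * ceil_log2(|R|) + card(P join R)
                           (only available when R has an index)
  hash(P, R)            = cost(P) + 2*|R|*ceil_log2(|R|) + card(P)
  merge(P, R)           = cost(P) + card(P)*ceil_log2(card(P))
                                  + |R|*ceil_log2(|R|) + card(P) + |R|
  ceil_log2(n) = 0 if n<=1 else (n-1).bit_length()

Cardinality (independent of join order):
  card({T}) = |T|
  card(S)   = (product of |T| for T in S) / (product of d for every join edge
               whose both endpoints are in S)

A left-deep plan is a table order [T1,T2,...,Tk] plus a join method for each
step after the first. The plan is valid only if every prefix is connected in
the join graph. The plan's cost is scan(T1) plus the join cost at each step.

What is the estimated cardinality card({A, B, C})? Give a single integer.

Tables in S: A(80), B(300), C(120)
Edges inside S: B-A(d=4), B-C(d=60), A-C(d=80)
numerator = 80 * 300 * 120 = 2880000
denominator = 4 * 60 * 80 = 19200
card(S) = 2880000 / 19200 = 150

150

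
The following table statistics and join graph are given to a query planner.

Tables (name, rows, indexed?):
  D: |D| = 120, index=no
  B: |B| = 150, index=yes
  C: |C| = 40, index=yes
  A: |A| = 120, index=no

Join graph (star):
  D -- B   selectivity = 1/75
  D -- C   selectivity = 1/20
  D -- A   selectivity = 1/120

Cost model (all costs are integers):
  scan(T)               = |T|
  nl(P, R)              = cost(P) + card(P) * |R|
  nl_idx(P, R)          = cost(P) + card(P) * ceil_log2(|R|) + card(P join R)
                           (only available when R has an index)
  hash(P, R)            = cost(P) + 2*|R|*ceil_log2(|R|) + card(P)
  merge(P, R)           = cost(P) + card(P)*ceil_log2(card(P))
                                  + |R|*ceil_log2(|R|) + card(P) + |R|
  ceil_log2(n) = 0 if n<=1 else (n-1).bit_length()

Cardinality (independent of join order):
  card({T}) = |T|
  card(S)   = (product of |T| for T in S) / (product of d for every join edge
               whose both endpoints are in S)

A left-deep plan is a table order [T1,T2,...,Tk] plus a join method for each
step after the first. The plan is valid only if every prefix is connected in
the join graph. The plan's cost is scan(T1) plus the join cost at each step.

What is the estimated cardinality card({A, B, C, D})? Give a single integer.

480

Tables in S: A(120), B(150), C(40), D(120)
Edges inside S: D-B(d=75), D-C(d=20), D-A(d=120)
numerator = 120 * 150 * 40 * 120 = 86400000
denominator = 75 * 20 * 120 = 180000
card(S) = 86400000 / 180000 = 480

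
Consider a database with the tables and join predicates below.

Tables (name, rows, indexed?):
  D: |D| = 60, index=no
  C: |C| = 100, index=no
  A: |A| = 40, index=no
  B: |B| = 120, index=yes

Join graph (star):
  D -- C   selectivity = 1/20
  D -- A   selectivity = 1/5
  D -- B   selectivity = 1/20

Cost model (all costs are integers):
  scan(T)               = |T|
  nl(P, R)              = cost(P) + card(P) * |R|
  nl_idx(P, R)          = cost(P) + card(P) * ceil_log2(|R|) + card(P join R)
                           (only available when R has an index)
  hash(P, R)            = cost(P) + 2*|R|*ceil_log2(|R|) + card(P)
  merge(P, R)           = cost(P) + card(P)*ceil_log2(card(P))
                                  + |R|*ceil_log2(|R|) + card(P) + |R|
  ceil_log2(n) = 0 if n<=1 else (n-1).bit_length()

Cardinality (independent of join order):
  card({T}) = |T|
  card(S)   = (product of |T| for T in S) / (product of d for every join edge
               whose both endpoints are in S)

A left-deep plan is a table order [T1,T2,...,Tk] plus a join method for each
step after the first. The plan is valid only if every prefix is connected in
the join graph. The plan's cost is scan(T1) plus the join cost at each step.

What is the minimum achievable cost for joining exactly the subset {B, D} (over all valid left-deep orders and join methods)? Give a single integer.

840

Selinger DP over subsets of {B,D}:
  {D}: scan cost=60, card=60
  {B}: scan cost=120, card=120
  {BD}: card=360; try (B,nl_idx)→840, (D,hash)→960, (B,merge)→1440, (D,merge)→1500, (B,hash)→1800, (B,nl)→7260 …(+1); best=840 via (B,nl_idx)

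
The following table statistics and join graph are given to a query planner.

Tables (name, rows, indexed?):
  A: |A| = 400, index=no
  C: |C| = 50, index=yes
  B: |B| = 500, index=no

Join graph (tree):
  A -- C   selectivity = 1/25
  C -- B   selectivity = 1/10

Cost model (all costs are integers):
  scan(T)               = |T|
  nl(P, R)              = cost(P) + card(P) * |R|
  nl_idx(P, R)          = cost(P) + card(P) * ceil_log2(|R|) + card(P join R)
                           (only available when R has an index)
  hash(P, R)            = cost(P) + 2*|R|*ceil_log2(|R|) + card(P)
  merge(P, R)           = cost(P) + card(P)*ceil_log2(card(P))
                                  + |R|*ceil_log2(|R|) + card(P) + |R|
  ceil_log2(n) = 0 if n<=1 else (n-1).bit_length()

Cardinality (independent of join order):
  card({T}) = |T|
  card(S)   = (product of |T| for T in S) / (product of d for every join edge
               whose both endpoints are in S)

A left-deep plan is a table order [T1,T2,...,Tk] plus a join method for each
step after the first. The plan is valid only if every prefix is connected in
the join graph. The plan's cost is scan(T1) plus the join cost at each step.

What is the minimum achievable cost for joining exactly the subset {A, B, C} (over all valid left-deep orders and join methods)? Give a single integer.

11200

Selinger DP over subsets of {A,B,C}:
  {A}: scan cost=400, card=400
  {C}: scan cost=50, card=50
  {B}: scan cost=500, card=500
  {AC}: card=800; try (C,hash)→1400, (C,nl_idx)→3600, (A,merge)→4400, (C,merge)→4750, (A,hash)→7300, (A,nl)→20050 …(+1); best=1400 via (C,hash)
  {BC}: card=2500; try (C,hash)→1600, (B,merge)→5400, (C,merge)→5850, (C,nl_idx)→6000, (B,hash)→9100, (B,nl)→25050 …(+1); best=1600 via (C,hash)
  {ABC}: card=40000; try (B,hash)→11200, (A,hash)→11300, (B,merge)→15200, (A,merge)→38100, (B,nl)→401400, (A,nl)→1001600; best=11200 via (B,hash)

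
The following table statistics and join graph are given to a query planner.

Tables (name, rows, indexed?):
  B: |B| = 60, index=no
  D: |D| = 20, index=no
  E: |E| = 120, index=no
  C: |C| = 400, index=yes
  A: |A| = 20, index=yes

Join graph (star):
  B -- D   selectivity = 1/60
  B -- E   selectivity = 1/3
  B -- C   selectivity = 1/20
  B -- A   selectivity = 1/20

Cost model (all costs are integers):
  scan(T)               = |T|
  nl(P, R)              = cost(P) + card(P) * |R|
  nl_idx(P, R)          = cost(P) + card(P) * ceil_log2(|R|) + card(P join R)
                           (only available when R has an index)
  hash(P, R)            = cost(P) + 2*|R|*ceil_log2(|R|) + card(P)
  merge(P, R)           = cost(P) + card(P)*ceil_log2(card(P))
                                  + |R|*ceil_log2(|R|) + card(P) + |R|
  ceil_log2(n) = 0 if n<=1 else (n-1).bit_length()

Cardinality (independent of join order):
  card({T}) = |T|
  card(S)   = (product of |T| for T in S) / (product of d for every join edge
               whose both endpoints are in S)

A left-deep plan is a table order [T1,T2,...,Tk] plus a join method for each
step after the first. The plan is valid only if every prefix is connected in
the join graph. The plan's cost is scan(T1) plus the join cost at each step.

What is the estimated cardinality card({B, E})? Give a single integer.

2400

Tables in S: B(60), E(120)
Edges inside S: B-E(d=3)
numerator = 60 * 120 = 7200
denominator = 3 = 3
card(S) = 7200 / 3 = 2400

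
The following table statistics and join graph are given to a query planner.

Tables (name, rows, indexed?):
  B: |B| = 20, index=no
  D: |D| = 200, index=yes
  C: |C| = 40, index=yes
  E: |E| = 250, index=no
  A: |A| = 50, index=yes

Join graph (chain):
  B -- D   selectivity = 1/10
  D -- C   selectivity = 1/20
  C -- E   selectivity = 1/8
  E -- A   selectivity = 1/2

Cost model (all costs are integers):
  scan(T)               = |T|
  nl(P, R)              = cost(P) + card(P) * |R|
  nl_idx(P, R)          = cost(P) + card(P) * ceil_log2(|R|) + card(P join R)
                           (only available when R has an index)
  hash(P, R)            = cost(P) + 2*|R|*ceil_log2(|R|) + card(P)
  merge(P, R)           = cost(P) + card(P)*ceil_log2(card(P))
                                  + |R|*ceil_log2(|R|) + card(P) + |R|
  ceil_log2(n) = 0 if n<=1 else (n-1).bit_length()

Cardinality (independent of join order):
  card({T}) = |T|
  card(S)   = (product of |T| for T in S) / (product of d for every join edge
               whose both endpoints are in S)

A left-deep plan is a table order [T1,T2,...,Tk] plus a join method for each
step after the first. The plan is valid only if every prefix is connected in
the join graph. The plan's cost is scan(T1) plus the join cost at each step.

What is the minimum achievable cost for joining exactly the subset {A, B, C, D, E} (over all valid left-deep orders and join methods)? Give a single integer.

Selinger DP over subsets of {A,B,C,D,E}:
  {B}: scan cost=20, card=20
  {D}: scan cost=200, card=200
  {C}: scan cost=40, card=40
  {E}: scan cost=250, card=250
  {A}: scan cost=50, card=50
  {BD}: card=400; try (D,nl_idx)→580, (B,hash)→600, (D,merge)→1940, (B,merge)→2120, (D,hash)→3240, (D,nl)→4020 …(+1); best=580 via (D,nl_idx)
  {CD}: card=400; try (D,nl_idx)→760, (C,hash)→880, (C,nl_idx)→1800, (D,merge)→2120, (C,merge)→2280, (D,hash)→3280 …(+2); best=760 via (D,nl_idx)
  {CE}: card=1250; try (C,hash)→980, (E,merge)→2570, (C,merge)→2780, (C,nl_idx)→3000, (E,hash)→4080, (E,nl)→10040 …(+1); best=980 via (C,hash)
  {AE}: card=6250; try (A,hash)→1100, (E,merge)→2650, (A,merge)→2850, (E,hash)→4100, (A,nl_idx)→8000, (E,nl)→12550 …(+1); best=1100 via (A,hash)
  {BCD}: card=800; try (B,hash)→1360, (C,hash)→1460, (C,nl_idx)→3780, (C,merge)→4860, (B,merge)→4880, (B,nl)→8760 …(+1); best=1360 via (B,hash)
  {CDE}: card=12500; try (E,hash)→5160, (D,hash)→5430, (E,merge)→7010, (D,merge)→17780, (D,nl_idx)→23480, (E,nl)→100760 …(+1); best=5160 via (E,hash)
  {ACE}: card=31250; try (A,hash)→2830, (C,hash)→7830, (A,merge)→16330, (A,nl_idx)→39730, (A,nl)→63480, (C,nl_idx)→69850 …(+2); best=2830 via (A,hash)
  {BCDE}: card=25000; try (E,hash)→6160, (E,merge)→12410, (B,hash)→17860, (B,merge)→192780, (E,nl)→201360, (B,nl)→255160; best=6160 via (E,hash)
  {ACDE}: card=312500; try (A,hash)→18260, (D,hash)→37280, (A,merge)→193010, (A,nl_idx)→392660, (D,merge)→504630, (D,nl_idx)→565330 …(+2); best=18260 via (A,hash)
  {ABCDE}: card=625000; try (A,hash)→31760, (B,hash)→330960, (A,merge)→406510, (A,nl_idx)→781160, (A,nl)→1256160, (B,nl)→6268260 …(+1); best=31760 via (A,hash)

31760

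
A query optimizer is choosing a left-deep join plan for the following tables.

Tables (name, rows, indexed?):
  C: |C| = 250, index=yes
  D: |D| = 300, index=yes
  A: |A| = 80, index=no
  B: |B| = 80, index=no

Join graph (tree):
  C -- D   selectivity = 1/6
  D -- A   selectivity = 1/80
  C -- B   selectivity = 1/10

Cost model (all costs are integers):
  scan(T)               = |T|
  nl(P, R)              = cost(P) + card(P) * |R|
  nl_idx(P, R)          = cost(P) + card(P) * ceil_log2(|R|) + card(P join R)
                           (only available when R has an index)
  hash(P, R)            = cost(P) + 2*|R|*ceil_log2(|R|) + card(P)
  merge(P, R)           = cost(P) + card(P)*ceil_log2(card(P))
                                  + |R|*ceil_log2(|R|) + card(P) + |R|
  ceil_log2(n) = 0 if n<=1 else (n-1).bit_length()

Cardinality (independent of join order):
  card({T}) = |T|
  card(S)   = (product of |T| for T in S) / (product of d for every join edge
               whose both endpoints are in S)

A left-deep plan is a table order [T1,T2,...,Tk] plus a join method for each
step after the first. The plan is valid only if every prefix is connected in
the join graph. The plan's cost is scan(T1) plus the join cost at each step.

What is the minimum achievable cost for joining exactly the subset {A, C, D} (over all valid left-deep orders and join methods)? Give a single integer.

Selinger DP over subsets of {A,C,D}:
  {C}: scan cost=250, card=250
  {D}: scan cost=300, card=300
  {A}: scan cost=80, card=80
  {CD}: card=12500; try (C,hash)→4600, (D,merge)→5500, (C,merge)→5550, (D,hash)→5900, (D,nl_idx)→15000, (C,nl_idx)→15200 …(+2); best=4600 via (C,hash)
  {AD}: card=300; try (D,nl_idx)→1100, (A,hash)→1720, (D,merge)→3720, (A,merge)→3940, (D,hash)→5560, (D,nl)→24080 …(+1); best=1100 via (D,nl_idx)
  {ACD}: card=12500; try (C,hash)→5400, (C,merge)→6350, (C,nl_idx)→16000, (A,hash)→18220, (C,nl)→76100, (A,merge)→192740 …(+1); best=5400 via (C,hash)

5400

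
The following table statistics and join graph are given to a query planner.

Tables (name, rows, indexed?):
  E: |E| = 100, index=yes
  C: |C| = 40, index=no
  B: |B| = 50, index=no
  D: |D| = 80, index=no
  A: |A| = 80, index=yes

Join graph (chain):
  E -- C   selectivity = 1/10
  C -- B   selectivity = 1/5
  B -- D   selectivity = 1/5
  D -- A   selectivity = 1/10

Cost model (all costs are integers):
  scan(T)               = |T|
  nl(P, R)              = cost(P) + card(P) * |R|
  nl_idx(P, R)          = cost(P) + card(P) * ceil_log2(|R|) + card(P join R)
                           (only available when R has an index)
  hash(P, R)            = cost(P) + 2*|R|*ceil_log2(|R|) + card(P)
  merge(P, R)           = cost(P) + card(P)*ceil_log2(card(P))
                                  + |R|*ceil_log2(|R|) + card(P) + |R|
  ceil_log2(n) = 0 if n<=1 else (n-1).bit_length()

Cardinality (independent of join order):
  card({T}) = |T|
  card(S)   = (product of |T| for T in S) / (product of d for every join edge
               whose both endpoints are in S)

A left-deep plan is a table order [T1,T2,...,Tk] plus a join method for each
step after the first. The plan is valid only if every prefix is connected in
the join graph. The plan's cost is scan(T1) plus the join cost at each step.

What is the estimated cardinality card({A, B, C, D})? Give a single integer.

51200

Tables in S: A(80), B(50), C(40), D(80)
Edges inside S: C-B(d=5), B-D(d=5), D-A(d=10)
numerator = 80 * 50 * 40 * 80 = 12800000
denominator = 5 * 5 * 10 = 250
card(S) = 12800000 / 250 = 51200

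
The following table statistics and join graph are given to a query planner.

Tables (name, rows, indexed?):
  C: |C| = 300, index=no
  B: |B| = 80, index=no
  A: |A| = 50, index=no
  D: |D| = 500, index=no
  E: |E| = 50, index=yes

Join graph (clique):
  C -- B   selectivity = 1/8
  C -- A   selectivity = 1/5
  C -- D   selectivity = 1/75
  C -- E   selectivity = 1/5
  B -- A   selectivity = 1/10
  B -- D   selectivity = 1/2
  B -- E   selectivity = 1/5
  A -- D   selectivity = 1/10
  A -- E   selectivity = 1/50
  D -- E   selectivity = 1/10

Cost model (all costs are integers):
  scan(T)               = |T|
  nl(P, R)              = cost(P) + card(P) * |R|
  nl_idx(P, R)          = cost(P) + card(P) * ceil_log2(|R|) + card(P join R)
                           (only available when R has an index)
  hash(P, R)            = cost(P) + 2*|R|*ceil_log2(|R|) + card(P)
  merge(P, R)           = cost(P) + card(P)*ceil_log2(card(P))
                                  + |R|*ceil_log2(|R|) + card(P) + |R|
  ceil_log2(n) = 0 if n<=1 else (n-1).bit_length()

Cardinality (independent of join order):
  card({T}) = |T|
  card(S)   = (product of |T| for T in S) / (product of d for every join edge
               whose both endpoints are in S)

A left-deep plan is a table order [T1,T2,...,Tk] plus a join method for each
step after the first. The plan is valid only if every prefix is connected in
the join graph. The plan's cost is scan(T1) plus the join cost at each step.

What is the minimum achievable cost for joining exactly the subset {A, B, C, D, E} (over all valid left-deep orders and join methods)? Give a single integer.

Selinger DP over subsets of {A,B,C,D,E}:
  {C}: scan cost=300, card=300
  {B}: scan cost=80, card=80
  {A}: scan cost=50, card=50
  {D}: scan cost=500, card=500
  {E}: scan cost=50, card=50
  {BC}: card=3000; try (B,hash)→1720, (C,merge)→3720, (B,merge)→3940, (C,hash)→5560, (C,nl)→24080, (B,nl)→24300; best=1720 via (B,hash)
  {AC}: card=3000; try (A,hash)→1200, (C,merge)→3400, (A,merge)→3650, (C,hash)→5500, (C,nl)→15050, (A,nl)→15300; best=1200 via (A,hash)
  {CD}: card=2000; try (C,hash)→6400, (D,merge)→8300, (C,merge)→8500, (D,hash)→9600, (D,nl)→150300, (C,nl)→150500; best=6400 via (C,hash)
  {CE}: card=3000; try (E,hash)→1200, (C,merge)→3400, (E,merge)→3650, (E,nl_idx)→5100, (C,hash)→5500, (C,nl)→15050 …(+1); best=1200 via (E,hash)
  {AB}: card=400; try (A,hash)→760, (B,merge)→1040, (A,merge)→1070, (B,hash)→1220, (B,nl)→4050, (A,nl)→4080; best=760 via (A,hash)
  {BD}: card=20000; try (B,hash)→2120, (D,merge)→5720, (B,merge)→6140, (D,hash)→9160, (D,nl)→40080, (B,nl)→40500; best=2120 via (B,hash)
  {BE}: card=800; try (E,hash)→760, (B,merge)→1040, (E,merge)→1070, (B,hash)→1220, (E,nl_idx)→1360, (B,nl)→4050 …(+1); best=760 via (E,hash)
  {AD}: card=2500; try (A,hash)→1600, (D,merge)→5400, (A,merge)→5850, (D,hash)→9100, (D,nl)→25050, (A,nl)→25500; best=1600 via (A,hash)
  {AE}: card=50; try (E,nl_idx)→400, (E,hash)→700, (A,hash)→700, (E,merge)→750, (A,merge)→750, (E,nl)→2550 …(+1); best=400 via (E,nl_idx)
  {DE}: card=2500; try (E,hash)→1600, (D,merge)→5400, (E,merge)→5850, (E,nl_idx)→6000, (D,hash)→9100, (D,nl)→25050 …(+1); best=1600 via (E,hash)
  {ABC}: card=3000; try (B,hash)→5320, (A,hash)→5320, (C,hash)→6560, (C,merge)→7760, (B,merge)→40840, (A,merge)→41070 …(+3); best=5320 via (B,hash)
  {BCD}: card=10000; try (B,hash)→9520, (D,hash)→13720, (C,hash)→27520, (B,merge)→31040, (D,merge)→45720, (B,nl)→166400 …(+3); best=9520 via (B,hash)
  {BCE}: card=6000; try (E,hash)→5320, (B,hash)→5320, (C,hash)→6960, (C,merge)→12560, (E,nl_idx)→25720, (B,merge)→40840 …(+4); best=5320 via (E,hash)
  {ACD}: card=2000; try (A,hash)→9000, (C,hash)→9500, (D,hash)→13200, (A,merge)→30750, (C,merge)→37100, (D,merge)→45200 …(+3); best=9000 via (A,hash)
  {ACE}: card=600; try (C,merge)→3750, (E,hash)→4800, (A,hash)→4800, (C,hash)→5850, (C,nl)→15400, (E,nl_idx)→19800 …(+4); best=3750 via (C,merge)
  {CDE}: card=2000; try (E,hash)→9000, (C,hash)→9500, (D,hash)→13200, (E,nl_idx)→20400, (E,merge)→30750, (C,merge)→37100 …(+4); best=9000 via (E,hash)
  {ABD}: card=10000; try (B,hash)→5220, (D,merge)→9760, (D,hash)→10160, (A,hash)→22720, (B,merge)→34740, (D,nl)→200760 …(+3); best=5220 via (B,hash)
  {ABE}: card=80; try (B,merge)→1390, (B,hash)→1570, (E,hash)→1760, (A,hash)→2160, (E,nl_idx)→3240, (B,nl)→4400 …(+4); best=1390 via (B,merge)
  {BDE}: card=20000; try (B,hash)→5220, (D,hash)→10560, (D,merge)→14560, (E,hash)→22720, (B,merge)→34740, (E,nl_idx)→142120 …(+4); best=5220 via (B,hash)
  {ADE}: card=250; try (E,hash)→4700, (A,hash)→4700, (D,merge)→5750, (D,hash)→9450, (E,nl_idx)→16850, (D,nl)→25400 …(+4); best=4700 via (E,hash)
  {ABCD}: card=1000; try (B,hash)→12120, (D,hash)→17320, (A,hash)→20120, (C,hash)→20620, (B,merge)→33640, (D,merge)→49320 …(+6); best=12120 via (B,hash)
  {ABCE}: card=120; try (C,merge)→5030, (B,hash)→5470, (C,hash)→6870, (E,hash)→8920, (B,merge)→10990, (A,hash)→11920 …(+7); best=5030 via (C,merge)
  {BCDE}: card=2000; try (B,hash)→12120, (E,hash)→20120, (D,hash)→20320, (C,hash)→30620, (B,merge)→33640, (E,nl_idx)→71520 …(+7); best=12120 via (B,hash)
  {ACDE}: card=40; try (C,merge)→9950, (C,hash)→10350, (E,hash)→11600, (A,hash)→11600, (D,hash)→13350, (D,merge)→15350 …(+7); best=9950 via (C,merge)
  {ABDE}: card=200; try (B,hash)→6070, (D,merge)→7030, (B,merge)→7590, (D,hash)→10470, (E,hash)→15820, (B,nl)→24700 …(+7); best=6070 via (B,hash)
  {ABCDE}: card=4; try (C,merge)→10870, (B,merge)→10870, (D,merge)→10990, (B,hash)→11110, (C,hash)→11670, (B,nl)→13150 …(+10); best=10870 via (C,merge)

10870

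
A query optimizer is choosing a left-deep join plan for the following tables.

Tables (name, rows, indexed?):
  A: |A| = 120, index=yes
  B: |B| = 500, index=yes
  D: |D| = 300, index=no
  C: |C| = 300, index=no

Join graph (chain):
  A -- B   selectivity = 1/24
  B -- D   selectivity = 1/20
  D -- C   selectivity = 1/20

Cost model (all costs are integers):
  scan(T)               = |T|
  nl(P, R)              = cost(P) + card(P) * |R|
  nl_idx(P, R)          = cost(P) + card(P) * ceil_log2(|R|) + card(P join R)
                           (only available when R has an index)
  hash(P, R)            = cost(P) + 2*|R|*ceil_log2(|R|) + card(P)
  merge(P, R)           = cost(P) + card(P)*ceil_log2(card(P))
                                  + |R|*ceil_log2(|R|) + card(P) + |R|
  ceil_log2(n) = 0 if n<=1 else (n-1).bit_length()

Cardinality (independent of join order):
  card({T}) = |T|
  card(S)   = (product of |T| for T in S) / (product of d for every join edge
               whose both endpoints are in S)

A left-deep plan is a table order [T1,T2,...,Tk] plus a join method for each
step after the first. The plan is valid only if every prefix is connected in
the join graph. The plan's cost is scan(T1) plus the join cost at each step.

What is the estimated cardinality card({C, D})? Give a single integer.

4500

Tables in S: C(300), D(300)
Edges inside S: D-C(d=20)
numerator = 300 * 300 = 90000
denominator = 20 = 20
card(S) = 90000 / 20 = 4500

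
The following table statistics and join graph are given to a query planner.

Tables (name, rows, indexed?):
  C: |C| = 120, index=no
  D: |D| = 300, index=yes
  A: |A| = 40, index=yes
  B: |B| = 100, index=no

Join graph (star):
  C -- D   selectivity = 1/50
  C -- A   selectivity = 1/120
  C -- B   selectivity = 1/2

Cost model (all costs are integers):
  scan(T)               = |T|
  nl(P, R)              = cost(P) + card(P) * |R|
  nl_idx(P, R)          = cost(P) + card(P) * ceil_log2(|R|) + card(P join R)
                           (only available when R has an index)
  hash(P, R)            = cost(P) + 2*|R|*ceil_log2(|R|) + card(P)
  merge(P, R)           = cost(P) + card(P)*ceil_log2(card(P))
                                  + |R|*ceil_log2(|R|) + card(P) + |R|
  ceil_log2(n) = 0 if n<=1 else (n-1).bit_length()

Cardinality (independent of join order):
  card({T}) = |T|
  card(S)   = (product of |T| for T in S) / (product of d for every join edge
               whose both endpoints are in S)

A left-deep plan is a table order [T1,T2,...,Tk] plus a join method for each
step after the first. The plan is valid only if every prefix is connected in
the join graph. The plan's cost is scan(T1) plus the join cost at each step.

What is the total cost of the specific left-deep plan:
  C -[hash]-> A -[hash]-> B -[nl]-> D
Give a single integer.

602160

step 1: scan C: cost=120, card=120
step 2: join A via hash
    card(P join A) = 120*40/(120) = 40
    cost = 120 + 2*40*6 + 120 = 720
step 3: join B via hash
    card(P join B) = 40*100/(2) = 2000
    cost = 720 + 2*100*7 + 40 = 2160
step 4: join D via nl
    card(P join D) = 2000*300/(50) = 12000
    cost = 2160 + 2000*300 = 602160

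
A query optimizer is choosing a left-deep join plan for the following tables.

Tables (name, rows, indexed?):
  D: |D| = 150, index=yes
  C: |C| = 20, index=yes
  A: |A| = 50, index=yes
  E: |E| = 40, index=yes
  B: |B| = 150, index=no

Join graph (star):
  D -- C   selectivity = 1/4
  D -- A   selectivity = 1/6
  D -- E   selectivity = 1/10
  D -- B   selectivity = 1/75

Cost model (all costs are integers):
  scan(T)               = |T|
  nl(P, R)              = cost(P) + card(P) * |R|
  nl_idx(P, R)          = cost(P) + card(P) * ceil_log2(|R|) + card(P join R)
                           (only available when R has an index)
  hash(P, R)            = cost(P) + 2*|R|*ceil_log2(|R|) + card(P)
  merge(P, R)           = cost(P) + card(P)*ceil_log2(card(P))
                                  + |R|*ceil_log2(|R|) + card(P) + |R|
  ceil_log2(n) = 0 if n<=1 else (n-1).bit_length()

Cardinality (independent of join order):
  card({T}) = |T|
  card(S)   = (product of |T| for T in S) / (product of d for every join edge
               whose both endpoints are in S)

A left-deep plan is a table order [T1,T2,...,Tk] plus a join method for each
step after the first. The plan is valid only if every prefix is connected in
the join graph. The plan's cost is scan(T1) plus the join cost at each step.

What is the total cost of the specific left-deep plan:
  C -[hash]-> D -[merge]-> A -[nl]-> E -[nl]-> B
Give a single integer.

4011040

step 1: scan C: cost=20, card=20
step 2: join D via hash
    card(P join D) = 20*150/(4) = 750
    cost = 20 + 2*150*8 + 20 = 2440
step 3: join A via merge
    card(P join A) = 750*50/(6) = 6250
    cost = 2440 + 750*10 + 50*6 + 750 + 50 = 11040
step 4: join E via nl
    card(P join E) = 6250*40/(10) = 25000
    cost = 11040 + 6250*40 = 261040
step 5: join B via nl
    card(P join B) = 25000*150/(75) = 50000
    cost = 261040 + 25000*150 = 4011040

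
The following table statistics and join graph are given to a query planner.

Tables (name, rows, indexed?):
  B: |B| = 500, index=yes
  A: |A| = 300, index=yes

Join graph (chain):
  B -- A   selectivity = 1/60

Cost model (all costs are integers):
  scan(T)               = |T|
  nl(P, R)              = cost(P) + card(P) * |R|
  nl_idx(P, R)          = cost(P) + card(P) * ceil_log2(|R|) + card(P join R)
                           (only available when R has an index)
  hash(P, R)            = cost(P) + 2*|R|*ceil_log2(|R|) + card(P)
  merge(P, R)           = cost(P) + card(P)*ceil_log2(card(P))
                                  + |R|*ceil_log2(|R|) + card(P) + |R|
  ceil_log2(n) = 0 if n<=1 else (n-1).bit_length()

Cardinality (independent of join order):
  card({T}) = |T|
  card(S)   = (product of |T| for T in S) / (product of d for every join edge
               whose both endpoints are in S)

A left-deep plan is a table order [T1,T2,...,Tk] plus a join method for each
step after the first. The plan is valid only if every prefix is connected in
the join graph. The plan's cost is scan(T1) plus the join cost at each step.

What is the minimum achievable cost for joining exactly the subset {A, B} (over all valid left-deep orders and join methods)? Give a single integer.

5500

Selinger DP over subsets of {A,B}:
  {B}: scan cost=500, card=500
  {A}: scan cost=300, card=300
  {AB}: card=2500; try (B,nl_idx)→5500, (A,hash)→6400, (A,nl_idx)→7500, (B,merge)→8300, (A,merge)→8500, (B,hash)→9600 …(+2); best=5500 via (B,nl_idx)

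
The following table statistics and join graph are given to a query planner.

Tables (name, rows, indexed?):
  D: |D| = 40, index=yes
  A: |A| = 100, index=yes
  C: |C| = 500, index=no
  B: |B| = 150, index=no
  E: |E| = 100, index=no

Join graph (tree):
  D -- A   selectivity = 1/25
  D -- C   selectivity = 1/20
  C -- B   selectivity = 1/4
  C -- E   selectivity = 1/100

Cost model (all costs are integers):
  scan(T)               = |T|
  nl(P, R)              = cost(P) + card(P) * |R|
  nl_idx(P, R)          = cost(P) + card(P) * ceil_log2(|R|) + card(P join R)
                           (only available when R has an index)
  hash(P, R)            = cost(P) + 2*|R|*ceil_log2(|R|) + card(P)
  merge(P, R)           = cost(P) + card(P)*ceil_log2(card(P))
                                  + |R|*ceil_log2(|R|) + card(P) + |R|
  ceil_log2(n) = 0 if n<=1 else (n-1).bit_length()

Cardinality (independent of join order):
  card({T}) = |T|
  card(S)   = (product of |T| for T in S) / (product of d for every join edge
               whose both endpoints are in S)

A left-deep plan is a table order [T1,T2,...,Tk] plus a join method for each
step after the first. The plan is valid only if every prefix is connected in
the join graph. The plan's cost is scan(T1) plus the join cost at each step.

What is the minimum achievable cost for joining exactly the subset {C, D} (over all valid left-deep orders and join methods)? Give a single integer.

Selinger DP over subsets of {C,D}:
  {D}: scan cost=40, card=40
  {C}: scan cost=500, card=500
  {CD}: card=1000; try (D,hash)→1480, (D,nl_idx)→4500, (C,merge)→5320, (D,merge)→5780, (C,hash)→9080, (C,nl)→20040 …(+1); best=1480 via (D,hash)

1480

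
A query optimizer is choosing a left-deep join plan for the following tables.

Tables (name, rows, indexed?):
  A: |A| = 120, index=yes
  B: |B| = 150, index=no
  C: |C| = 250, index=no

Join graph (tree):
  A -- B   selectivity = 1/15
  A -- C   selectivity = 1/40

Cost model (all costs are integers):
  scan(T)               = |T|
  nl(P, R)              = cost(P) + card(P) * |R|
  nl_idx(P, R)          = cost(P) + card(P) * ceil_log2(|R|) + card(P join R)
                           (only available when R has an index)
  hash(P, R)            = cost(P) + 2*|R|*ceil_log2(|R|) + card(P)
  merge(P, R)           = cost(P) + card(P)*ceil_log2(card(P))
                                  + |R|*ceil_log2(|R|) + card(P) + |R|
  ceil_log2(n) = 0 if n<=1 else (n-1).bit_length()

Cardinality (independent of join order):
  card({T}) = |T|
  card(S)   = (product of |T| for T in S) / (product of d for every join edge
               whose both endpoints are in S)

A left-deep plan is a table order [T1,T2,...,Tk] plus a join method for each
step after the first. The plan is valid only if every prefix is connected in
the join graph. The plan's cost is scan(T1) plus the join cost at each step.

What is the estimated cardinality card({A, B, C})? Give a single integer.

7500

Tables in S: A(120), B(150), C(250)
Edges inside S: A-B(d=15), A-C(d=40)
numerator = 120 * 150 * 250 = 4500000
denominator = 15 * 40 = 600
card(S) = 4500000 / 600 = 7500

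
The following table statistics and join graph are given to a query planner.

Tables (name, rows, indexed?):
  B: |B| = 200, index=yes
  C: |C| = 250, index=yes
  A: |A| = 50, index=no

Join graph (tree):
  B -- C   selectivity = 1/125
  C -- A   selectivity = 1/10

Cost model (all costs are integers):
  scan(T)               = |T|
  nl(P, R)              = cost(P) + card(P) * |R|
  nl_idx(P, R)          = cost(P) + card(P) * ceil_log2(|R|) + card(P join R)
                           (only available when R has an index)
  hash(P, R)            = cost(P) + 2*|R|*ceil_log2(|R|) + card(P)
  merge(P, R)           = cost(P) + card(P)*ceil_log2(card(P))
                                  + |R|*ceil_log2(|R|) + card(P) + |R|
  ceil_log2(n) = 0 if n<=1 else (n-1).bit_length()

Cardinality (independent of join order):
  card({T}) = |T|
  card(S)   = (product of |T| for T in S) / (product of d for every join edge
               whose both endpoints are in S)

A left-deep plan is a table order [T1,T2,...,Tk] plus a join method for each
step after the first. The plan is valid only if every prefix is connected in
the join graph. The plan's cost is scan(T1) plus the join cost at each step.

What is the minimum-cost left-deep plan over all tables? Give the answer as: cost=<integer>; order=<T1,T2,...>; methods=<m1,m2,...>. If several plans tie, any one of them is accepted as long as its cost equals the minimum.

Selinger DP (subsets sized 1..n):
  {B}: scan cost=200, card=200
  {C}: scan cost=250, card=250
  {A}: scan cost=50, card=50
  {BC}: card=400; try (C,nl_idx)→2200, (B,nl_idx)→2650, (B,hash)→3700, (C,merge)→4250, (B,merge)→4300, (C,hash)→4400 …(+2); best=2200 via (C,nl_idx)
  {AC}: card=1250; try (A,hash)→1100, (C,nl_idx)→1700, (C,merge)→2650, (A,merge)→2850, (C,hash)→4100, (C,nl)→12550 …(+1); best=1100 via (A,hash)
  {ABC}: card=2000; try (A,hash)→3200, (B,hash)→5550, (A,merge)→6550, (B,nl_idx)→13100, (B,merge)→17900, (A,nl)→22200 …(+1); best=3200 via (A,hash)

cost=3200; order=B,C,A; methods=nl_idx,hash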